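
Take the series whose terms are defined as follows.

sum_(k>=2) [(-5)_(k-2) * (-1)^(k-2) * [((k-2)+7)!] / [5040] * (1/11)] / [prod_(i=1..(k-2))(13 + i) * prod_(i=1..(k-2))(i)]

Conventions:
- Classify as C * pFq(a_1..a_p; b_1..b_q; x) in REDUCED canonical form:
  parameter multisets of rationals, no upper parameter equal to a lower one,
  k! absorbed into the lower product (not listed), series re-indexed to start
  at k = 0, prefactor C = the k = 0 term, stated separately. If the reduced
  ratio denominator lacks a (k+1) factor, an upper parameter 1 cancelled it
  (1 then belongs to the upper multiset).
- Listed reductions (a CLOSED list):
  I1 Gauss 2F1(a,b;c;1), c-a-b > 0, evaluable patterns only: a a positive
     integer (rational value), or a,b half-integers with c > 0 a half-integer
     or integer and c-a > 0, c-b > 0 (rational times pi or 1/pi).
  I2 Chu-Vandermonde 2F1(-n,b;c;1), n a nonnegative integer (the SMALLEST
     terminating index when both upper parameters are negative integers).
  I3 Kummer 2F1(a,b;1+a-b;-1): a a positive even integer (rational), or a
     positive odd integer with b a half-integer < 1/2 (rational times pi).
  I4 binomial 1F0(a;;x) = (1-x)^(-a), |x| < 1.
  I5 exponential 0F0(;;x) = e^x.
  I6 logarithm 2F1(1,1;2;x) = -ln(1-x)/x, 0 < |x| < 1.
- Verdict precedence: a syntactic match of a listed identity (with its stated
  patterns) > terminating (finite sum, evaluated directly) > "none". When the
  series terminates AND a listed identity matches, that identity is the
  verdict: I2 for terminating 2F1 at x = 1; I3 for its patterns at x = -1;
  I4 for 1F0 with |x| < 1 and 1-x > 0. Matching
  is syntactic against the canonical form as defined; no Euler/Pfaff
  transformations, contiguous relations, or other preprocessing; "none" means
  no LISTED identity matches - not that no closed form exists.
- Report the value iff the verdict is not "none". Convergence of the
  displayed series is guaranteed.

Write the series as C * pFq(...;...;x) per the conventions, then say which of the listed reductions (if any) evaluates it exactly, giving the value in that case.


The series (x = -1) is 2F1: upper {-5, 8}, lower {14}, prefactor 1/11. Verdict at x = -1: Kummer (I3) matches (x = -1; c = 14 equals 1+a-b for upper {-5, 8}: listed pattern). Its exact value is 13/14.

Structural cue: x = (-1) and the product of the first k integers (C = 1/11) is k!.
Step ratio: r(k) = (-1) * (k-5) (k+8) / [(k+14) (k+1)] - rational in k. x = (-1); t_0 = 1/11; negate the roots.


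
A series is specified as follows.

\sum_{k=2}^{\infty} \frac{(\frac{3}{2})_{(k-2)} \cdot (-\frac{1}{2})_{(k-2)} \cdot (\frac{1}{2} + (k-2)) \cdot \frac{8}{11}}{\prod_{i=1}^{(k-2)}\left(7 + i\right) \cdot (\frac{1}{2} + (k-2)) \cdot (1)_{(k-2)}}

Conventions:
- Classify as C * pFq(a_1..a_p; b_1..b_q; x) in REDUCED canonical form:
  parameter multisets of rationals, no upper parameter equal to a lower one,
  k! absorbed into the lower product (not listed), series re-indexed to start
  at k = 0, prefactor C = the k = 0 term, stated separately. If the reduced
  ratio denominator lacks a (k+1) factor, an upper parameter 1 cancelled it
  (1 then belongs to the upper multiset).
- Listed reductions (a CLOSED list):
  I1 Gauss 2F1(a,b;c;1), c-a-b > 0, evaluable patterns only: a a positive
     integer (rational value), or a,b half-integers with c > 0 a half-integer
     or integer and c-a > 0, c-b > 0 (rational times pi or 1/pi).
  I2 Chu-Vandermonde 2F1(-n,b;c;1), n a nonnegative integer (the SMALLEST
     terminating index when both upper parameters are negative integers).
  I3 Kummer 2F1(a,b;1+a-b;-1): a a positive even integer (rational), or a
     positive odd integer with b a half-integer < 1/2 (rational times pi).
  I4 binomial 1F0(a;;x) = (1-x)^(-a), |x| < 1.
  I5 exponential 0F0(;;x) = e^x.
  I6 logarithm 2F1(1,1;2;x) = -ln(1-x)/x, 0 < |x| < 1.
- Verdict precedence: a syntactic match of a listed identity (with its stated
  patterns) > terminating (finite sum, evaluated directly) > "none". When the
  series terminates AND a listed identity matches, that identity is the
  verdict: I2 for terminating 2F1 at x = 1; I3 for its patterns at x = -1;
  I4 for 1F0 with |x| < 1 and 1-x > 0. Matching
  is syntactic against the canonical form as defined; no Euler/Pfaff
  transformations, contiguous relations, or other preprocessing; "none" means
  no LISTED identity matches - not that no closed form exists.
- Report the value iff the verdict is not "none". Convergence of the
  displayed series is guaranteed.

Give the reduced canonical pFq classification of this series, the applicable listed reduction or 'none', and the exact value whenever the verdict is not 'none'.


Key observation: from the first term \frac{8}{11}: the factor k + 1/2 cancels (top and bottom), leaving C = 8/11, x = 1.
Term ratio: r(k) = 1 * (k-\frac{1}{2}) (k+\frac{3}{2}) / [(k+8) (k+1)] - rational; roots negated = parameters, x = 1, C = \frac{8}{11}.

Prefactor \frac{8}{11}, argument 1: 2F1 with upper {-\frac{1}{2}, \frac{3}{2}} over lower {8}. Verdict: Gauss's theorem I1 (half-integer case) applies (x = 1; upper {-\frac{1}{2}, \frac{3}{2}} half-integers, c = 8 in the evaluable pattern). Value: \frac{33554432}{16351335} / \pi.


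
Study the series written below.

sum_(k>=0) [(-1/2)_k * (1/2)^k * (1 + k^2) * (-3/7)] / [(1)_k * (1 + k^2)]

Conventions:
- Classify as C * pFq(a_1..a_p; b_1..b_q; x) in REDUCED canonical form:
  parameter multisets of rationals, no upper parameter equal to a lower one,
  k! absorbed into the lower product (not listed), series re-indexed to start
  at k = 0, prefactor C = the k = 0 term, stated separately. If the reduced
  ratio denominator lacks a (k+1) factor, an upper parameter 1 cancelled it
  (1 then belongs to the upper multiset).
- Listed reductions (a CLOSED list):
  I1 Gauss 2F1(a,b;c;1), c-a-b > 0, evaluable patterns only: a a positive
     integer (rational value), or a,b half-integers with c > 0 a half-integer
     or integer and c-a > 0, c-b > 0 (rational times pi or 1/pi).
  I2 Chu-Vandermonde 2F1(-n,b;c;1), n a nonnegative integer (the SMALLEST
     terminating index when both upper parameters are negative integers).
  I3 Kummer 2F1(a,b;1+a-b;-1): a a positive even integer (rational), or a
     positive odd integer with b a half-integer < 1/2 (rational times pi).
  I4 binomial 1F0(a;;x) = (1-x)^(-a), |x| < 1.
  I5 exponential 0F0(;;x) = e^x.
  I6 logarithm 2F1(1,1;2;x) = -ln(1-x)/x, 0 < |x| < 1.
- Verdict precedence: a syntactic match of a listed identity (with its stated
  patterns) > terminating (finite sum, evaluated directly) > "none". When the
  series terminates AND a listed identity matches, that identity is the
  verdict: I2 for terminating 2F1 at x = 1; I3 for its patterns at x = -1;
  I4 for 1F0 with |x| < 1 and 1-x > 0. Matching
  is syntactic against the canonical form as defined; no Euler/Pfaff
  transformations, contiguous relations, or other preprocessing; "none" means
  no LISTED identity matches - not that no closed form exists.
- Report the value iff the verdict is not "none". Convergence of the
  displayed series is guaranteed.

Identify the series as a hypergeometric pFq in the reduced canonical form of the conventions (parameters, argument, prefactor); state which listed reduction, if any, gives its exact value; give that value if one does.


Structural cue: t_0 being -3/7, (1)_k (C = -3/7, x = 1/2) is k! itself.
Consecutive-term ratio: r(k) = (1/2) * (k-1/2) / [(k+1)] - rational in k. x = (1/2); t_0 = -3/7; negate the roots.

At argument 1/2: a 1F0 with upper {-1/2}, lower {-}, scaled by C = -3/7. Verdict: the I4 binomial reduction matches (the 1F0 binomial series: exponent 1/2, x = 1/2). Hence: (-3/7) * (1/2)^(1/2).


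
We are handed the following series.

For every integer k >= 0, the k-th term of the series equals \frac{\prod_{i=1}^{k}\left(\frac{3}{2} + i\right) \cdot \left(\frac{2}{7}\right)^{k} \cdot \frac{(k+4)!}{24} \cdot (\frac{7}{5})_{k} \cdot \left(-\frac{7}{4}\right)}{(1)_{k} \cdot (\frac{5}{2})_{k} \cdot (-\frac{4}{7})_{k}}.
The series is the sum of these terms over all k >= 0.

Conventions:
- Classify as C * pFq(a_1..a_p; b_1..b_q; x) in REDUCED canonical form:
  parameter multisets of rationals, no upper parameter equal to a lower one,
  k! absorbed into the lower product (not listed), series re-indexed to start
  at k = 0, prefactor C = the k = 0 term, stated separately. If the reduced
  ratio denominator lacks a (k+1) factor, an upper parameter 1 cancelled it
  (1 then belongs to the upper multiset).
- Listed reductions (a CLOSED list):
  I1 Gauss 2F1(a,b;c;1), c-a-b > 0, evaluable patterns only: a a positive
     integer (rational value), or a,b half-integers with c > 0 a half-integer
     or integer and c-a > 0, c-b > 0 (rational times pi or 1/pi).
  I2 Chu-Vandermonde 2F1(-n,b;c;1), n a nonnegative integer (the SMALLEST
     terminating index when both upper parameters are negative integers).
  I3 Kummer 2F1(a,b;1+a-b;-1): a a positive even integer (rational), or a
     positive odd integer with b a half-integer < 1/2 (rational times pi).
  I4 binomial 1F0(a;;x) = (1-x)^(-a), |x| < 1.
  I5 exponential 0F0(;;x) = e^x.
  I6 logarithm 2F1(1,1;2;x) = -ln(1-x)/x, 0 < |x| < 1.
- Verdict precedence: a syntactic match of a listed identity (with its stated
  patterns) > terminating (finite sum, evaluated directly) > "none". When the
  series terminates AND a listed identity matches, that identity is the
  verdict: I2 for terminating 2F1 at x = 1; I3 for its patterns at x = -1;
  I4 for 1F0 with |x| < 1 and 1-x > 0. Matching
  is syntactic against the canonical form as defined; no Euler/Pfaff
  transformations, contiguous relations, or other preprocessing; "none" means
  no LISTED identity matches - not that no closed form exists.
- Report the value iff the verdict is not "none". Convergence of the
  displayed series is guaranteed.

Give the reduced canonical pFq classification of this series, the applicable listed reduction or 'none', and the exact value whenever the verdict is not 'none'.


The tell: t_0 being -\frac{7}{4}, (1)_k (prefactor -7/4) is k! itself.
Term ratio: r(k) = \frac{2}{7} * (k+\frac{7}{5}) (k+5) / [(k-\frac{4}{7}) (k+1)] ; factor over Q: parameters, x = \frac{2}{7}, and C = -\frac{7}{4}.

The series (x = \frac{2}{7}) is 2F1: upper {\frac{7}{5}, 5}, lower {-\frac{4}{7}}, prefactor -\frac{7}{4}. Verdict: no listed reduction: x = \frac{2}{7} and upper {\frac{7}{5}, 5} fail every I1-I6 pattern.


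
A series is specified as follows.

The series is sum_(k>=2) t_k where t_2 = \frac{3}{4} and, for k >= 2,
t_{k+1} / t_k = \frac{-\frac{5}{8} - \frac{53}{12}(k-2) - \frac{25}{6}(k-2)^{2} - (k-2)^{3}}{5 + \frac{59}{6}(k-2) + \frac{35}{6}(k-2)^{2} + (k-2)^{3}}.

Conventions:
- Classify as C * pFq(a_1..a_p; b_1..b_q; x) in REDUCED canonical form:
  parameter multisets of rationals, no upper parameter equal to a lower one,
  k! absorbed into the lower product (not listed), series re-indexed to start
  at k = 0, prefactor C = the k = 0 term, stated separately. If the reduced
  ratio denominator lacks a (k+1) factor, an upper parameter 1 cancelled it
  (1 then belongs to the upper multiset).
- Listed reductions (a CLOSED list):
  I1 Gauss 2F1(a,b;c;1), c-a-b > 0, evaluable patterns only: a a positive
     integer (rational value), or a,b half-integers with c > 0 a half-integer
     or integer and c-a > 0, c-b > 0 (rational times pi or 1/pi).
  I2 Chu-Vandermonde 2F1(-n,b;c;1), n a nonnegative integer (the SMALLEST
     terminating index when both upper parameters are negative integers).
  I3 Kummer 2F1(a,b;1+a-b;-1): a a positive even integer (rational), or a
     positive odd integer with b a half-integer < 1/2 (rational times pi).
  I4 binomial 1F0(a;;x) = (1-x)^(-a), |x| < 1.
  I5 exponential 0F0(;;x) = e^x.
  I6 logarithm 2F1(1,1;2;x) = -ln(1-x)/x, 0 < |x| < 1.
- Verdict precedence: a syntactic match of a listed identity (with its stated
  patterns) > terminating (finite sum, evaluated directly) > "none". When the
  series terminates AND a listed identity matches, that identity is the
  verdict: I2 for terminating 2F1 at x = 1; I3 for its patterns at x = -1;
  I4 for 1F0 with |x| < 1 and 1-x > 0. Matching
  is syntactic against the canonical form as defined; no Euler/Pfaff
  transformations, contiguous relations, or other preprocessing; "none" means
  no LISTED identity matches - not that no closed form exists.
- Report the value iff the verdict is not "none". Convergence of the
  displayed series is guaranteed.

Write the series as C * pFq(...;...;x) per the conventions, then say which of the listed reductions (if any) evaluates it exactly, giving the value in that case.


Prefactor \frac{3}{4}, argument -1: 2F1 with upper {\frac{1}{6}, \frac{5}{2}} over lower {\frac{10}{3}}. Verdict: none - this 2F1 at x = -1 matches no listed pattern, and upper {\frac{1}{6}, \frac{5}{2}} holds no stopper.

Structural cue: x = -1 and roots of the ratio polynomials (prefactor 3/4) are the negated parameters.
Adjacent-term ratio: r(k) = -1 * (k+\frac{1}{6}) (k+\frac{5}{2}) / [(k+\frac{10}{3}) (k+1)] - rational in k. x = -1; t_0 = \frac{3}{4}; negate the roots.


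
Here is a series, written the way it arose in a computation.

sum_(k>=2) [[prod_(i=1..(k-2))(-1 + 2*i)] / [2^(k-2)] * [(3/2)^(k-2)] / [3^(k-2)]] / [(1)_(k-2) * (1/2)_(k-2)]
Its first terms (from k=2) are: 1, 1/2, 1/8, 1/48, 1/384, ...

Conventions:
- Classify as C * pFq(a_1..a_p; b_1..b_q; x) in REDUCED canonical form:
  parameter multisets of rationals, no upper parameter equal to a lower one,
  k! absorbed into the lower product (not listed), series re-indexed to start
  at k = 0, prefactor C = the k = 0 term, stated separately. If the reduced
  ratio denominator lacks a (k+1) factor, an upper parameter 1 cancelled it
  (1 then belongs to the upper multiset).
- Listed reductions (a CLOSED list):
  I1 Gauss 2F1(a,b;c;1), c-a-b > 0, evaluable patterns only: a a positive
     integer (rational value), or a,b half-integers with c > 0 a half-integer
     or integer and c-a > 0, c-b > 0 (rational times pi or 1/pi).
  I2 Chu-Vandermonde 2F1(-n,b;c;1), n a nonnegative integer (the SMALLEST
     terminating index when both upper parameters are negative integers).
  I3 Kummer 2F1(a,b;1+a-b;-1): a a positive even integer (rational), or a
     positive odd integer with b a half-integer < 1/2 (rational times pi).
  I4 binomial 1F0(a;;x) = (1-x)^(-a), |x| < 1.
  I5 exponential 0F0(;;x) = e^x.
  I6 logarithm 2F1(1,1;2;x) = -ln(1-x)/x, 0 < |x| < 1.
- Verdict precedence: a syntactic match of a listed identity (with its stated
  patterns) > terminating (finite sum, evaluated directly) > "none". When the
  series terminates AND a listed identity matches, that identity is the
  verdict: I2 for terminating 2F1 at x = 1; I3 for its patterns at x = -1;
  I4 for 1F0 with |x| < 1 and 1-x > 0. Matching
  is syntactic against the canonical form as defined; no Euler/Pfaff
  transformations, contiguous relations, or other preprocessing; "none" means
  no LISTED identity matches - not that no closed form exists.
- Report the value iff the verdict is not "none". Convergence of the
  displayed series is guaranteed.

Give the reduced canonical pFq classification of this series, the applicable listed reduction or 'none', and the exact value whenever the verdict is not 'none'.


Key observation: t_0 = 1 here, and the parameter 1/2 appears in both the upper and lower lists and cancels.
Consecutive-term ratio: r(k) = (1/2) * 1 / [(k+1)] ; factor over Q: parameters, x = (1/2), and C = 1.

x = 1/2 here; the reduced form reads 0F0, upper {-}, lower {-}, C = 1. Verdict: the I5 exponential reduction fires (the 0F0 exponential series at x = 1/2). Hence: e^(1/2).


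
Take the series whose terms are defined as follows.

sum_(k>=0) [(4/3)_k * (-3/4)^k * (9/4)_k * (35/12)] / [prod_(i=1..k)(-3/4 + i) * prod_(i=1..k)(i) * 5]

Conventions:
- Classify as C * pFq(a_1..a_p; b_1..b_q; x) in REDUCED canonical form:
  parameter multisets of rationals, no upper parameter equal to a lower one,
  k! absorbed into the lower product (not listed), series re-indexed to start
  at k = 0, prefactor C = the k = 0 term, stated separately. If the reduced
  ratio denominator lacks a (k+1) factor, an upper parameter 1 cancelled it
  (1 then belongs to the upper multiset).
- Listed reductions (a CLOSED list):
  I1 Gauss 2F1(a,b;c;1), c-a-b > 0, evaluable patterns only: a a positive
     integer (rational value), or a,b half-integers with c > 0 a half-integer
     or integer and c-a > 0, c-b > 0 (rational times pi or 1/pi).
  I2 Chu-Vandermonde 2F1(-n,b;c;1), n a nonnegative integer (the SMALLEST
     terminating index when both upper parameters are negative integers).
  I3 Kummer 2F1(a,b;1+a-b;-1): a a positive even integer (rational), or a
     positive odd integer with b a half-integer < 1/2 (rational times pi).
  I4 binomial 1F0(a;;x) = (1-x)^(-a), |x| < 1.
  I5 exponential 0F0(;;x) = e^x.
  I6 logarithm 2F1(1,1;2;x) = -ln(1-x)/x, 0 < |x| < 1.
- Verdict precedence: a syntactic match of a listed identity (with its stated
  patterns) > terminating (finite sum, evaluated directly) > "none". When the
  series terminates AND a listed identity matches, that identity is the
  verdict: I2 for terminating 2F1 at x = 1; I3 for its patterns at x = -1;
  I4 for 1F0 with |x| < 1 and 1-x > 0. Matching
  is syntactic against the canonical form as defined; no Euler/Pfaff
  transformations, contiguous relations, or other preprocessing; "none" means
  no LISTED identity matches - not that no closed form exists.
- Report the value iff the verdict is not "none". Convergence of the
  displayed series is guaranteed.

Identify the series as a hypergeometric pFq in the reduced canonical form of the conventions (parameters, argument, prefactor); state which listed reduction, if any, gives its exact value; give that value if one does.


At argument -3/4: a 2F1 with upper {4/3, 9/4}, lower {1/4}, scaled by C = 7/12. Verdict: none (x = -3/4): each listed identity misses the multisets {4/3, 9/4} ; {1/4}.

The tell: from the first term 7/12: the product of the first k integers (prefactor 7/12) is k!.
Adjacent-term ratio: r(k) = (-3/4) * (k+4/3) (k+9/4) / [(k+1/4) (k+1)] - rational in k. x = (-3/4); t_0 = 7/12; negate the roots.


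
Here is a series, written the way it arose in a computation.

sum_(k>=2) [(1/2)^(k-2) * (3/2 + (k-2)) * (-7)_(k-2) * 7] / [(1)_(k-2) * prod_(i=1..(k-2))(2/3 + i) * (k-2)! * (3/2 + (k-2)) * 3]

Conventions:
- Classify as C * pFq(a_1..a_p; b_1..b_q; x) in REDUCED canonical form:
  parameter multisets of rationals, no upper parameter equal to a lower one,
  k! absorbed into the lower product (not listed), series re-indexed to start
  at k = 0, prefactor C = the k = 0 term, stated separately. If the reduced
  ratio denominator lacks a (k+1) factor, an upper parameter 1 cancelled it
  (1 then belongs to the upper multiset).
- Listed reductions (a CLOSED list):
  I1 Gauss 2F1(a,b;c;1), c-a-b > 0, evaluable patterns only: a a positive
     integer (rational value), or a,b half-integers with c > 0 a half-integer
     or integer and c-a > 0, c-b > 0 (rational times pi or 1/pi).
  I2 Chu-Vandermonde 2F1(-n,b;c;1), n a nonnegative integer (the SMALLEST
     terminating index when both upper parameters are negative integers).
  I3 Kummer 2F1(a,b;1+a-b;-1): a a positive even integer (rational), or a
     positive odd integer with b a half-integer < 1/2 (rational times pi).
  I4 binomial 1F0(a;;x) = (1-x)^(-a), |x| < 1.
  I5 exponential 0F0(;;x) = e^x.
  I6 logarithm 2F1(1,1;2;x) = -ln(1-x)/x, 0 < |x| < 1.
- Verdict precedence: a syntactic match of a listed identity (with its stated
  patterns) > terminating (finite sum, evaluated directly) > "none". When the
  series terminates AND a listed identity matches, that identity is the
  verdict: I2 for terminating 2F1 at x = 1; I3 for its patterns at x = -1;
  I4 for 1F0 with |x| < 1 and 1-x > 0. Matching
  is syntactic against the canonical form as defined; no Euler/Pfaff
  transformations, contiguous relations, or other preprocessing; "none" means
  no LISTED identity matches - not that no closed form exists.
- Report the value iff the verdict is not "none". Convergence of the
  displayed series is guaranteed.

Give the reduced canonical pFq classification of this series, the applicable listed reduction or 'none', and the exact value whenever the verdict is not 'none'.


With C = 7/3: the canonical form is 1F2(-7; 1, 5/3; 1/2). Verdict: terminating - the sum ends at index 7 because -7 is a negative integer; exact evaluation follows. Exact value: -1909230321829/1479819264000.

Key observation: x = (1/2) and the constant factors (C = 7/3) combine into one prefactor.
Ratio: r(k) = (1/2) * (k-7) / [(k+1) (k+5/3) (k+1)] - rational; roots negated = parameters, x = (1/2), C = 7/3.


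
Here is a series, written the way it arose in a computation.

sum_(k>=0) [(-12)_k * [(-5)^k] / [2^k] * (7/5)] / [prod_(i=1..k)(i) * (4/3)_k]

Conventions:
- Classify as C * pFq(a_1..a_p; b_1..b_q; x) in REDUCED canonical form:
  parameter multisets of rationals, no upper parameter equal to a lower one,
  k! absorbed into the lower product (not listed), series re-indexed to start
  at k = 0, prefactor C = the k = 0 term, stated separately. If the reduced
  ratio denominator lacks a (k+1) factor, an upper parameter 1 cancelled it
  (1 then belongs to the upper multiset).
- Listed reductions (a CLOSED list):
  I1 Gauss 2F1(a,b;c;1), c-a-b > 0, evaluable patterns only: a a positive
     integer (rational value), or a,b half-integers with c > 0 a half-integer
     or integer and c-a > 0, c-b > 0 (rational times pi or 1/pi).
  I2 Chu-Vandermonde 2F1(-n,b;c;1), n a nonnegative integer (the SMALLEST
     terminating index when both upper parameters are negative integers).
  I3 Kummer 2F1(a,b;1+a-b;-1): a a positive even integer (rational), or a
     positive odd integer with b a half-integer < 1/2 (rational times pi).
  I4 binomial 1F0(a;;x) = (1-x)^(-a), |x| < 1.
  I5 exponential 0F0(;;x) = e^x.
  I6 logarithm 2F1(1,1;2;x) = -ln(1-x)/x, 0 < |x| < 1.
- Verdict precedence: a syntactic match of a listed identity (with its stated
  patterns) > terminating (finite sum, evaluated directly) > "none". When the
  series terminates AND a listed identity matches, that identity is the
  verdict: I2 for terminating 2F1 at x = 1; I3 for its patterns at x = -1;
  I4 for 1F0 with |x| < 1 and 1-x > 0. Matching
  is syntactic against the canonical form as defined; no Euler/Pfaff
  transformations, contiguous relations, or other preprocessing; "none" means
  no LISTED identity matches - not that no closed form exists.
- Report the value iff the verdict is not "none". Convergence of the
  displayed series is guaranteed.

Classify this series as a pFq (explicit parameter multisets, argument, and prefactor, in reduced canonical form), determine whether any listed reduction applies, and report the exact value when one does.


The series (x = -5/2) is 1F1: upper {-12}, lower {4/3}, prefactor 7/5. Verdict: terminating - upper -12 stops the sum at k = 12; the 13 terms are added exactly. Hence: 4485260627703705803/2222091214520320.

Key step: t_0 being 7/5, the two k-th powers (C = 7/5) combine into one argument.
Term ratio: r(k) = (-5/2) * (k-12) / [(k+4/3) (k+1)] - rational; roots negated = parameters, x = (-5/2), C = 7/5.


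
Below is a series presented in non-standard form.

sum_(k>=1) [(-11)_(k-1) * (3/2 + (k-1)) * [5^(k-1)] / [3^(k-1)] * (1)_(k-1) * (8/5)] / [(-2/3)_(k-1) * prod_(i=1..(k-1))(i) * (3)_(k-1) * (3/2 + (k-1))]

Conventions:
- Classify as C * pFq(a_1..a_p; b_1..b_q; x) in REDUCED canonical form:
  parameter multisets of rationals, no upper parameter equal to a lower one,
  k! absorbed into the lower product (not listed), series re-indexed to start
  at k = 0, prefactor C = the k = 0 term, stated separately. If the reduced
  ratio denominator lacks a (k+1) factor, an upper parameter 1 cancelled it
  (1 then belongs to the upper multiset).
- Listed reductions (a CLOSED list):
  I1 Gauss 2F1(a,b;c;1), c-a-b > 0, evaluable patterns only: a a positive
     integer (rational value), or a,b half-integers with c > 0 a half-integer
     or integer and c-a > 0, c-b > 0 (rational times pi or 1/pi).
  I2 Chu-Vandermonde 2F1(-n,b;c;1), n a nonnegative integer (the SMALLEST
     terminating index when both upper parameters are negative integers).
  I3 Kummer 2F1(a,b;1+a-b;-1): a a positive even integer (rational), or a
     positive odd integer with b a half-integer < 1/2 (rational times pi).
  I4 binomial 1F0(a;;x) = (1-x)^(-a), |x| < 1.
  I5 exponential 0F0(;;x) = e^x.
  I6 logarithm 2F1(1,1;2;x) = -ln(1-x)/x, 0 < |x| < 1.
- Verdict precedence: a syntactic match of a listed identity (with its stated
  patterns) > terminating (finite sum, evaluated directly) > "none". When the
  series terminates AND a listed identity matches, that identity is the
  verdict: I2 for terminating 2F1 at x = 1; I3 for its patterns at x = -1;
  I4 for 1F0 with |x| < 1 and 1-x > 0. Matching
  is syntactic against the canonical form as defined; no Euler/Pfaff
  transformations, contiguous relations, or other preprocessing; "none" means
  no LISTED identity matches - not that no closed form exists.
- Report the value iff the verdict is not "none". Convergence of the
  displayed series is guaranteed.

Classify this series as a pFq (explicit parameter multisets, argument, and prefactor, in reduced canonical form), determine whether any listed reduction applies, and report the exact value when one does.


Structural cue: x = (5/3) and the product of the first k integers (C = 8/5, x = 5/3) is k!.
Adjacent-term ratio: r(k) = (5/3) * (k-11) (k+1) / [(k-2/3) (k+3) (k+1)] - rational in k. x = (5/3); t_0 = 8/5; negate the roots.

Prefactor 8/5, argument 5/3: 2F2 with upper {-11, 1} over lower {-2/3, 3}. Verdict: terminating. With -11 upstairs the series is a 12-term polynomial sum; evaluated term by term. Hence: 5345261879/4430666240.


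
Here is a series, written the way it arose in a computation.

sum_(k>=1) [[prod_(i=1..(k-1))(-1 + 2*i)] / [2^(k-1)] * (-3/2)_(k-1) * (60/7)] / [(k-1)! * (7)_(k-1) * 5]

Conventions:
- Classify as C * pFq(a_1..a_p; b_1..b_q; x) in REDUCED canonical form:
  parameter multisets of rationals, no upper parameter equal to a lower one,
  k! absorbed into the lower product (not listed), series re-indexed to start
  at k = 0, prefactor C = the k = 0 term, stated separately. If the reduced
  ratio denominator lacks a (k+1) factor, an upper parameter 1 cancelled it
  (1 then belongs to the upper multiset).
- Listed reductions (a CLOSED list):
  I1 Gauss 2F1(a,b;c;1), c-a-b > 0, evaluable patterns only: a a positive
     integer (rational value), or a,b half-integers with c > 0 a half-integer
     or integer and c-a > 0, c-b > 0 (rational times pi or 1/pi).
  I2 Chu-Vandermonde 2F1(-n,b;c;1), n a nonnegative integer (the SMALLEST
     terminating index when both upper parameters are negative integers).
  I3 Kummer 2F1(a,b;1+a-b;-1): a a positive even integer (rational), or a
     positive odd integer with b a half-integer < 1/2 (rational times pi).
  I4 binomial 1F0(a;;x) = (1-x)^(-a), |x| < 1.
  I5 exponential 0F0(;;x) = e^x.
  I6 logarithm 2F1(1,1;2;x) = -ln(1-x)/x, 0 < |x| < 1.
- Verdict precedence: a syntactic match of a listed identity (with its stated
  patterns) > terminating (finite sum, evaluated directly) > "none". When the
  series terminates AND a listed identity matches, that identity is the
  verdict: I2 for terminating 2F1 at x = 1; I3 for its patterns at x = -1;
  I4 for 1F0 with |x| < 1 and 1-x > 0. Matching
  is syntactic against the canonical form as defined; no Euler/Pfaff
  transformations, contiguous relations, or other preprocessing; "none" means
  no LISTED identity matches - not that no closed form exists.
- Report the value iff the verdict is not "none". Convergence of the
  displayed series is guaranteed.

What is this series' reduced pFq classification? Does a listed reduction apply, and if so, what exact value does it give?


Canonical form: C = 12/7 times 2F1 with upper {-3/2, 1/2}, lower {7}, x = 1. Verdict at x = 1: Gauss (I1, half-integer pattern) matches (x = 1; upper {-3/2, 1/2} half-integers, c = 7 in the evaluable pattern). Sum: (16777216/3468465) / pi.

Key step: with t_0 = 12/7, the constant factors (prefactor 12/7) combine into one prefactor.
Step ratio: r(k) = 1 * (k-3/2) (k+1/2) / [(k+7) (k+1)] - rational in k, leading ratio 1; with t_0 = 12/7, classification follows.


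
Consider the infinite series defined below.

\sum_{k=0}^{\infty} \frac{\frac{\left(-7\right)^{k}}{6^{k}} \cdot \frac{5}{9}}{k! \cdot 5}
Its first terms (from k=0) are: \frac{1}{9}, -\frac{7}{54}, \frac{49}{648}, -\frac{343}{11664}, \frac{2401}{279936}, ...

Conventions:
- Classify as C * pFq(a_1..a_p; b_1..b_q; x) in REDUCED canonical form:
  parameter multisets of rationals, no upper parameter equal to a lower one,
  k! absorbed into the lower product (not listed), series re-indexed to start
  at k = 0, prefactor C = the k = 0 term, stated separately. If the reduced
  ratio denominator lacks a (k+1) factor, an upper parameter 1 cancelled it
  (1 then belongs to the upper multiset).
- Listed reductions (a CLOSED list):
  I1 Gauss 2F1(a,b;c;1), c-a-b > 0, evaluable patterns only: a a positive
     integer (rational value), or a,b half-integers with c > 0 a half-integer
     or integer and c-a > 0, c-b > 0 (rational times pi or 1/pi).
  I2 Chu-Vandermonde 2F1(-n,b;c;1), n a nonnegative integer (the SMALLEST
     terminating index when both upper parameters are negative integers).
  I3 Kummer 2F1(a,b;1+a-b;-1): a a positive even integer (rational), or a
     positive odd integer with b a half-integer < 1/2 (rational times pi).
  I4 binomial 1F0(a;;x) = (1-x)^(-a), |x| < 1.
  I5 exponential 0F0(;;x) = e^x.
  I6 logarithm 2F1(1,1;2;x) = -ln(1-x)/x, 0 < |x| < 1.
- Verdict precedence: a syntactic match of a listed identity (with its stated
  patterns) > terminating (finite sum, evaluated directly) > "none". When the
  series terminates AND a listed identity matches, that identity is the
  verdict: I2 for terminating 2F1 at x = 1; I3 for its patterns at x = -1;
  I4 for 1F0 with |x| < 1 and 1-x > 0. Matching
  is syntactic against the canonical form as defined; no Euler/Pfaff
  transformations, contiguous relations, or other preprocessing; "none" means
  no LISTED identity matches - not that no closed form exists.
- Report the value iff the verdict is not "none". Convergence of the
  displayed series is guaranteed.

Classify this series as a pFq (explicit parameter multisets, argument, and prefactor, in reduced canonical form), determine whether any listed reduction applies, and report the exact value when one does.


First insight: from the first term \frac{1}{9}: the constant factors (prefactor 1/9) combine into one prefactor.
Consecutive-term ratio: r(k) = -\frac{7}{6} * 1 / [(k+1)] - poly over poly, x = -\frac{7}{6} from leading terms; C = \frac{1}{9} at k = 0.

Prefactor \frac{1}{9}, argument -\frac{7}{6}: 0F0 with upper {-} over lower {-}. Verdict (x = -\frac{7}{6}): exponential (I5) applies (the 0F0 exponential series at x = -\frac{7}{6}). Exact value: \frac{1}{9} \cdot e^{-\frac{7}{6}}.


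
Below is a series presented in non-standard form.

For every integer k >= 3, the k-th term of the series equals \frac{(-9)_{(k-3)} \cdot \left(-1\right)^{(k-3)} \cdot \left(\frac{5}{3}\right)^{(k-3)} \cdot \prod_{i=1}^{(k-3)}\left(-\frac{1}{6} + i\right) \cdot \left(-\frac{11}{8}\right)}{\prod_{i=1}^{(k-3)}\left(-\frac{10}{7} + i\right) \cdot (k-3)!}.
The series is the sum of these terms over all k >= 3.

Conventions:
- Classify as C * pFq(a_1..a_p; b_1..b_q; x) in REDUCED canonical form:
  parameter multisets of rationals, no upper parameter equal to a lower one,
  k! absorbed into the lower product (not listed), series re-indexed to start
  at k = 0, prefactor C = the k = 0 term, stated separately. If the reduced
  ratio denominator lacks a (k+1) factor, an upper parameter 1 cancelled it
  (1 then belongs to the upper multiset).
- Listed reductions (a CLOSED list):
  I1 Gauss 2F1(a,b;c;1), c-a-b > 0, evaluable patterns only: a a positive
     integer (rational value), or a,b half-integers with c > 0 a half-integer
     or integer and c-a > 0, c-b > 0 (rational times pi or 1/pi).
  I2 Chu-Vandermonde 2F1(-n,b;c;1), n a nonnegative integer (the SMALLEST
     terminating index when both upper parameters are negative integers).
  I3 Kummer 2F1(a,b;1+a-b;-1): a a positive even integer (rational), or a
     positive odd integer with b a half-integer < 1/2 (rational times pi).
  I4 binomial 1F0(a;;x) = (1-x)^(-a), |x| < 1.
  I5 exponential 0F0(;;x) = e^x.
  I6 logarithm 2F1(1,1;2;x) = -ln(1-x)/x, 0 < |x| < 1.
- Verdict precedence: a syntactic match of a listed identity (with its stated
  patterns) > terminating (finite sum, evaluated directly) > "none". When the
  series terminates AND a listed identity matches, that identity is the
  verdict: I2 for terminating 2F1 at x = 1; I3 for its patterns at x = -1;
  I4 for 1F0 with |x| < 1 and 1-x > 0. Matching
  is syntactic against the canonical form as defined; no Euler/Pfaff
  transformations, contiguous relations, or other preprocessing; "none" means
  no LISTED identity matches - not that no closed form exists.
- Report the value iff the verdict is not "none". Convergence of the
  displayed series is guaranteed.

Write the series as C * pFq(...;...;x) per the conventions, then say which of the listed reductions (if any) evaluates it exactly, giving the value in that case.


First insight: from the first term -\frac{11}{8}: the (-1)^k factor (C = -11/8, x = -5/3) folds into the argument's sign.
Ratio: r(k) = -\frac{5}{3} * (k-9) (k+\frac{5}{6}) / [(k-\frac{3}{7}) (k+1)] - rational in k. x = -\frac{5}{3}; t_0 = -\frac{11}{8}; negate the roots.

With C = -\frac{11}{8}: the canonical form is 2F1(-9, \frac{5}{6}; -\frac{3}{7}; -\frac{5}{3}). Verdict: terminating - the sum ends at index 9 because -9 is a negative integer; exact evaluation follows. Value: \frac{215854103533185299962747}{855541074974736384}.


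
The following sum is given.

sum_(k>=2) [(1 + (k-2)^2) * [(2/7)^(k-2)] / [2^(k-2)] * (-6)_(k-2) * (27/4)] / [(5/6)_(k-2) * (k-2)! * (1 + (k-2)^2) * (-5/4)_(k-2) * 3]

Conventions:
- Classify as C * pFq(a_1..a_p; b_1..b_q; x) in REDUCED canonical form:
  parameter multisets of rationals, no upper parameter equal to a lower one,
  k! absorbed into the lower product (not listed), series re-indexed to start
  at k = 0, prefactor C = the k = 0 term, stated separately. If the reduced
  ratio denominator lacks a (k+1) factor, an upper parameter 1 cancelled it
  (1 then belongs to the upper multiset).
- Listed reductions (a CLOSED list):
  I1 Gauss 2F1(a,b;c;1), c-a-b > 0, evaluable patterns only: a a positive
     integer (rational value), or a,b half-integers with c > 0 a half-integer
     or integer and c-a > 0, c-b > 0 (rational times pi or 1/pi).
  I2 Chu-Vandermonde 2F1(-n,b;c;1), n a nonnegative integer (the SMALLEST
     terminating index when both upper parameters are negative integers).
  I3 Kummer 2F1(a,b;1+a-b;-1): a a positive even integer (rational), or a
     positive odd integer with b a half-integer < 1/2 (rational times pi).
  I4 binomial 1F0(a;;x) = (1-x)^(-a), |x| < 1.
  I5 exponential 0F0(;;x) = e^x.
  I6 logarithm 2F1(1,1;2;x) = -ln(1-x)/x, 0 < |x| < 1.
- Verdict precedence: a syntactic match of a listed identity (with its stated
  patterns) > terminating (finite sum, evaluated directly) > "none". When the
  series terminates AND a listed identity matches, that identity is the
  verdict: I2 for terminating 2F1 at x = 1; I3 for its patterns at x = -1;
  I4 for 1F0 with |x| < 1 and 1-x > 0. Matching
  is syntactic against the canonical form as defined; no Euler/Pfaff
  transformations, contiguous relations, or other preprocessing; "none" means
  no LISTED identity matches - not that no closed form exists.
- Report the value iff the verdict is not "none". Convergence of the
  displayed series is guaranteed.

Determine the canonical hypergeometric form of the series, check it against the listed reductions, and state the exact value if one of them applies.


Prefactor 9/4, argument 1/7: 1F2 with upper {-6} over lower {-5/4, 5/6}. Verdict: terminating - upper parameter -6 makes this a finite sum (last index 6), evaluated exactly. Exact value: 107110140531137451/19773541258047500.

Key observation: with t_0 = 9/4, the constant factors (C = 9/4) combine into one prefactor.
Step ratio: r(k) = (1/7) * (k-6) / [(k-5/4) (k+5/6) (k+1)] ; factor over Q: parameters, x = (1/7), and C = 9/4.


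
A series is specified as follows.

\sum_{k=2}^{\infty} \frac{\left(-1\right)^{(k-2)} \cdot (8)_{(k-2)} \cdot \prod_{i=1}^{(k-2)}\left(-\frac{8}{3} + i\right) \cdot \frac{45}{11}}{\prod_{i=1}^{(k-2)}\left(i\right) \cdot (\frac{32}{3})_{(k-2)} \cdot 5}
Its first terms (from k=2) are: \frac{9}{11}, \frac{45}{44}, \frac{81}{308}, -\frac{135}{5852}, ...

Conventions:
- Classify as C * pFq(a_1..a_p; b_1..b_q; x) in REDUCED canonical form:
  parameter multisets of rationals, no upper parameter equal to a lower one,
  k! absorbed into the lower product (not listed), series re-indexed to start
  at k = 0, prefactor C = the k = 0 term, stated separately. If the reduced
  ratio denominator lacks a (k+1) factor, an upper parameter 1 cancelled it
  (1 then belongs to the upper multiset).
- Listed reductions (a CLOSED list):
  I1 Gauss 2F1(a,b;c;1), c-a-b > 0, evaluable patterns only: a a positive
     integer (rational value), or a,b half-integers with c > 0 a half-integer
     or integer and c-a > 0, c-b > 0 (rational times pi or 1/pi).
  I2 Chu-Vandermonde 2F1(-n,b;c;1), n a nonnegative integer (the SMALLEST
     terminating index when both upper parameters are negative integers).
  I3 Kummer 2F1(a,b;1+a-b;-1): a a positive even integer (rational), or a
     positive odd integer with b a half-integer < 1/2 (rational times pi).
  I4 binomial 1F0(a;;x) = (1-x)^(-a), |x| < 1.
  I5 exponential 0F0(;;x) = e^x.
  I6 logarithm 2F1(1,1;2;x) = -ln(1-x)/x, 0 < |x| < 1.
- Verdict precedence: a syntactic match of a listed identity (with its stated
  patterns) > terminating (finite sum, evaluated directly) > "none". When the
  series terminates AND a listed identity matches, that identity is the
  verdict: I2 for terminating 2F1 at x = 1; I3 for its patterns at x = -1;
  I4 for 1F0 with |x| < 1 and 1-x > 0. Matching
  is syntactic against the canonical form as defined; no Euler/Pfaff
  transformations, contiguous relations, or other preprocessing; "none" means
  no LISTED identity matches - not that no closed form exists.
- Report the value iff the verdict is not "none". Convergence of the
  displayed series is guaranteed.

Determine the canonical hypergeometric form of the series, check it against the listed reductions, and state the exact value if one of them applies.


This is \frac{9}{11} * 2F1(-\frac{5}{3}, 8; \frac{32}{3}; -1) in reduced canonical form. Verdict at x = -1: Kummer (I3) matches (x = -1; c = \frac{32}{3} equals 1+a-b for upper {-\frac{5}{3}, 8}: listed pattern). Exact value: \frac{8671}{4158}.

Structural cue: from the first term \frac{9}{11}: the running product (prefactor 9/11) telescopes to a rising factorial.
Ratio: r(k) = -1 * (k-\frac{5}{3}) (k+8) / [(k+\frac{32}{3}) (k+1)] - rational in k, leading ratio -1; with t_0 = \frac{9}{11}, classification follows.


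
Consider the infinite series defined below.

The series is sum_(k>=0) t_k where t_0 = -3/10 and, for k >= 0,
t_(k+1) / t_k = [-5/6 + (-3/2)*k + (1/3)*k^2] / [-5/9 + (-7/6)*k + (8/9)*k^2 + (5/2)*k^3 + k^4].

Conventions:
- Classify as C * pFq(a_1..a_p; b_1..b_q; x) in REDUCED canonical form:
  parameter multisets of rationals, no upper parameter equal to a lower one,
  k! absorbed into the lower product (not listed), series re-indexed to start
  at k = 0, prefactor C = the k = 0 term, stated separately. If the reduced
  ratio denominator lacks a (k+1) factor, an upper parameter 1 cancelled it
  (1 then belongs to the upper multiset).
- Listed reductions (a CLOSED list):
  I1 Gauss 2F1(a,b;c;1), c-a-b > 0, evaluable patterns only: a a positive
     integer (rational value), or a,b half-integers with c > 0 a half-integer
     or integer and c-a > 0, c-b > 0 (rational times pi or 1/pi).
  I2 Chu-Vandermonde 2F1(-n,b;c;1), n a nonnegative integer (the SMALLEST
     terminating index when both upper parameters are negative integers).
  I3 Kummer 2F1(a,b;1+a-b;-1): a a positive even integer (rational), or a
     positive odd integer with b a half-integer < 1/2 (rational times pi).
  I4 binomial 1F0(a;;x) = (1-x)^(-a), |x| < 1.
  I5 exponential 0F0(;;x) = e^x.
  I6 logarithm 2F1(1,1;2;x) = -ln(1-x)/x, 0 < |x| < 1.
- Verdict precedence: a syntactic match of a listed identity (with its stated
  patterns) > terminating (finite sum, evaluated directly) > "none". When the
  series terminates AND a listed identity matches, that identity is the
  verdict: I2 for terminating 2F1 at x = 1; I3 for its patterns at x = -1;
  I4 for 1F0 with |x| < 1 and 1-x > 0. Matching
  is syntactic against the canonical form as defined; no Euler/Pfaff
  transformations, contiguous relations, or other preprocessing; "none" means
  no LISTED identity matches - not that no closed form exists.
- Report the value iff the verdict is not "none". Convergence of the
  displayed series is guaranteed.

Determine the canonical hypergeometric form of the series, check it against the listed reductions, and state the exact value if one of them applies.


Canonical form: C = -3/10 times 1F2 with upper {-5}, lower {-2/3, 5/3}, x = 1/3. Verdict: terminating. (-5)_k vanishes past k = 5, leaving a 6-term sum, computed directly. Sum: -36455997/83776000.

Structural cue: t_0 = -3/10 here, and the ratio is unreduced: k + 1/2 divides both sides (prefactor -3/10).
Step ratio: r(k) = (1/3) * (k-5) / [(k-2/3) (k+5/3) (k+1)] - poly over poly, x = (1/3) from leading terms; C = -3/10 at k = 0.
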